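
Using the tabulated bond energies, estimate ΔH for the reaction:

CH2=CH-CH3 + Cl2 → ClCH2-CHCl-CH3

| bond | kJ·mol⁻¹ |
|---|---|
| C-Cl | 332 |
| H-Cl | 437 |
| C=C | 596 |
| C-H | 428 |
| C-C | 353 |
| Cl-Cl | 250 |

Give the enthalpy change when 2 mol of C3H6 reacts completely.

ΔH = −342 kJ

Bonds broken (reactants):
  C-C: 1 × 353 = 353
  C-H: 6 × 428 = 2568
  C=C: 1 × 596 = 596
  Cl-Cl: 1 × 250 = 250
  Σ(broken) = 3767 kJ
Bonds formed (products):
  C-C: 2 × 353 = 706
  C-Cl: 2 × 332 = 664
  C-H: 6 × 428 = 2568
  Σ(formed) = 3938 kJ
ΔH = Σ(broken) − Σ(formed) = 3767 − 3938 = −171 kJ
For 2× the reaction as written: 2 × (−171) = −342 kJ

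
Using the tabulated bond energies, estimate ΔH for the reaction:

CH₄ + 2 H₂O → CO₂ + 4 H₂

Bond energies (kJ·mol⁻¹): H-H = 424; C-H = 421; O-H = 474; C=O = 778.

ΔH ≈ +328 kJ

Bonds broken (reactants):
  C-H: 4 × 421 = 1684
  O-H: 4 × 474 = 1896
  Σ(broken) = 3580 kJ
Bonds formed (products):
  C=O: 2 × 778 = 1556
  H-H: 4 × 424 = 1696
  Σ(formed) = 3252 kJ
ΔH = Σ(broken) − Σ(formed) = 3580 − 3252 = +328 kJ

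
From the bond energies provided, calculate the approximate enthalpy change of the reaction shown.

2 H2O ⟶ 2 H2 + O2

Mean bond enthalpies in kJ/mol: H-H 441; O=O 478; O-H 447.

Bonds broken (reactants):
  O-H: 4 × 447 = 1788
  Σ(broken) = 1788 kJ
Bonds formed (products):
  H-H: 2 × 441 = 882
  O=O: 1 × 478 = 478
  Σ(formed) = 1360 kJ
ΔH = Σ(broken) − Σ(formed) = 1788 − 1360 = +428 kJ

ΔH ≈ +428 kJ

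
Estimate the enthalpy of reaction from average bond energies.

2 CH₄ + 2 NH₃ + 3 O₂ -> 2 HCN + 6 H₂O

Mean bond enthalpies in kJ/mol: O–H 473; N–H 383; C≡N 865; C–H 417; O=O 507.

ΔH ≈ −1085 kJ

Bonds broken (reactants):
  C–H: 8 × 417 = 3336
  N–H: 6 × 383 = 2298
  O=O: 3 × 507 = 1521
  Σ(broken) = 7155 kJ
Bonds formed (products):
  C≡N: 2 × 865 = 1730
  C–H: 2 × 417 = 834
  O–H: 12 × 473 = 5676
  Σ(formed) = 8240 kJ
ΔH = Σ(broken) − Σ(formed) = 7155 − 8240 = −1085 kJ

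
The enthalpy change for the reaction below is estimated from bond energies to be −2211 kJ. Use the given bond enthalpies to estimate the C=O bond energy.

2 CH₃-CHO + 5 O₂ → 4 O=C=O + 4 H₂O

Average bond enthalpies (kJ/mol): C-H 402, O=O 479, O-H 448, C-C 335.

Let D be the C=O bond energy.
Σ(broken) = 2×335 + 8×402 + 2×D + 5×479 = 6281 + 2D
Σ(formed) = 8×D + 8×448 = 3584 + 8D
ΔH = Σ(broken) − Σ(formed) = (6281 + 2D) − (3584 + 8D) = +2697 − 6D
Setting this equal to −2211 kJ gives 6D = 4908, so D = 818 kJ/mol.

D(C=O) ≈ 818 kJ/mol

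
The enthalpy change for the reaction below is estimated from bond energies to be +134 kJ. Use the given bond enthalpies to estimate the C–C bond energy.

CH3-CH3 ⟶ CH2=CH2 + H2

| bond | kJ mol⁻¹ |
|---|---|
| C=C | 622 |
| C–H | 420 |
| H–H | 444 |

D(C–C) ≈ 360 kJ/mol

Let D be the C–C bond energy.
Σ(broken) = 1×D + 6×420 = 2520 + D
Σ(formed) = 4×420 + 1×622 + 1×444 = 2746
ΔH = Σ(broken) − Σ(formed) = (2520 + D) − (2746) = −226 + D
Setting this equal to +134 kJ gives D = 360 kJ/mol.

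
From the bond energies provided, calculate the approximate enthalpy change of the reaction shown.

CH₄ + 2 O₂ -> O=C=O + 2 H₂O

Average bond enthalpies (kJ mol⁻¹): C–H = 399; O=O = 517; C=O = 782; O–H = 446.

Bonds broken (reactants):
  C–H: 4 × 399 = 1596
  O=O: 2 × 517 = 1034
  Σ(broken) = 2630 kJ
Bonds formed (products):
  C=O: 2 × 782 = 1564
  O–H: 4 × 446 = 1784
  Σ(formed) = 3348 kJ
ΔH = Σ(broken) − Σ(formed) = 2630 − 3348 = −718 kJ

ΔH ≈ −718 kJ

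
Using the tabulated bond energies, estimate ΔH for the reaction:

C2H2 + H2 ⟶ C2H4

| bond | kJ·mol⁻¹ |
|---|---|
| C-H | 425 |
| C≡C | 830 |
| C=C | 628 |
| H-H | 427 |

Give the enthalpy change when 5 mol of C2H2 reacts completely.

Bonds broken (reactants):
  C≡C: 1 × 830 = 830
  C-H: 2 × 425 = 850
  H-H: 1 × 427 = 427
  Σ(broken) = 2107 kJ
Bonds formed (products):
  C-H: 4 × 425 = 1700
  C=C: 1 × 628 = 628
  Σ(formed) = 2328 kJ
ΔH = Σ(broken) − Σ(formed) = 2107 − 2328 = −221 kJ
For 5× the reaction as written: 5 × (−221) = −1105 kJ

ΔH = −1105 kJ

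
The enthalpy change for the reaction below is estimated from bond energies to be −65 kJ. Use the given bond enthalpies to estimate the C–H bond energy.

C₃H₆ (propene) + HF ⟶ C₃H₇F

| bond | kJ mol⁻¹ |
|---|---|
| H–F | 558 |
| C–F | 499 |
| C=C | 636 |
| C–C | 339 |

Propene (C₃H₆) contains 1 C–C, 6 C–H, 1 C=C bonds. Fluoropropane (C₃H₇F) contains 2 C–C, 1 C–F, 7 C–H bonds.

Let D be the C–H bond energy.
Σ(broken) = 1×339 + 6×D + 1×636 + 1×558 = 1533 + 6D
Σ(formed) = 2×339 + 1×499 + 7×D = 1177 + 7D
ΔH = Σ(broken) − Σ(formed) = (1533 + 6D) − (1177 + 7D) = +356 − D
Setting this equal to −65 kJ gives D = 421 kJ/mol.

D(C–H) ≈ 421 kJ/mol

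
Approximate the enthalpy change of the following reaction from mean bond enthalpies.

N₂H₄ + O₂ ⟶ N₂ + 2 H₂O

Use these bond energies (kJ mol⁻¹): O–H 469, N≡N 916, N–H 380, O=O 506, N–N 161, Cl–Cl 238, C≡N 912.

Bonds broken (reactants):
  N–H: 4 × 380 = 1520
  N–N: 1 × 161 = 161
  O=O: 1 × 506 = 506
  Σ(broken) = 2187 kJ
Bonds formed (products):
  N≡N: 1 × 916 = 916
  O–H: 4 × 469 = 1876
  Σ(formed) = 2792 kJ
ΔH = Σ(broken) − Σ(formed) = 2187 − 2792 = −605 kJ

ΔH ≈ −605 kJ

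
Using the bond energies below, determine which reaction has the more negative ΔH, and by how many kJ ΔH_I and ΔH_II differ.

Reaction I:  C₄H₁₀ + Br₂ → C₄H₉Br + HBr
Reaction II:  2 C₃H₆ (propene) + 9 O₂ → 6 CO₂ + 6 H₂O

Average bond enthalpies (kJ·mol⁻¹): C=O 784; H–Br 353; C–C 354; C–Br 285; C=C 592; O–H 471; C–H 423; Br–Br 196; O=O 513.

Reaction I:
  Bonds broken (reactants):
    Br–Br: 1 × 196 = 196
    C–C: 3 × 354 = 1062
    C–H: 10 × 423 = 4230
    Σ(broken) = 5488 kJ
  Bonds formed (products):
    C–Br: 1 × 285 = 285
    C–C: 3 × 354 = 1062
    C–H: 9 × 423 = 3807
    H–Br: 1 × 353 = 353
    Σ(formed) = 5507 kJ
  ΔH_I = 5488 − 5507 = −19 kJ
Reaction II:
  Bonds broken (reactants):
    C–C: 2 × 354 = 708
    C–H: 12 × 423 = 5076
    C=C: 2 × 592 = 1184
    O=O: 9 × 513 = 4617
    Σ(broken) = 11585 kJ
  Bonds formed (products):
    C=O: 12 × 784 = 9408
    O–H: 12 × 471 = 5652
    Σ(formed) = 15060 kJ
  ΔH_II = 11585 − 15060 = −3475 kJ
ΔH_I − ΔH_II = +3456 kJ, so reaction II has the more negative ΔH; |ΔH_I − ΔH_II| = 3456 kJ.

Reaction II, by 3456 kJ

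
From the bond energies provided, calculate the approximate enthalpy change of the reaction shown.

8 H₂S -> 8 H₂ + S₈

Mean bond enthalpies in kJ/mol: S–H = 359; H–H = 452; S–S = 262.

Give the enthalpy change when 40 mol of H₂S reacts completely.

Bonds broken (reactants):
  S–H: 16 × 359 = 5744
  Σ(broken) = 5744 kJ
Bonds formed (products):
  H–H: 8 × 452 = 3616
  S–S: 8 × 262 = 2096
  Σ(formed) = 5712 kJ
ΔH = Σ(broken) − Σ(formed) = 5744 − 5712 = +32 kJ
For 5× the reaction as written: 5 × (+32) = +160 kJ

ΔH = +160 kJ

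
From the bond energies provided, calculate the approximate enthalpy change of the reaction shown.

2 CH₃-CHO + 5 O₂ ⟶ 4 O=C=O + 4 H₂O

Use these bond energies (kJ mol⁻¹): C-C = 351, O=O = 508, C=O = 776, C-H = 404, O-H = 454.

ΔH ≈ −1814 kJ

Bonds broken (reactants):
  C-C: 2 × 351 = 702
  C-H: 8 × 404 = 3232
  C=O: 2 × 776 = 1552
  O=O: 5 × 508 = 2540
  Σ(broken) = 8026 kJ
Bonds formed (products):
  C=O: 8 × 776 = 6208
  O-H: 8 × 454 = 3632
  Σ(formed) = 9840 kJ
ΔH = Σ(broken) − Σ(formed) = 8026 − 9840 = −1814 kJ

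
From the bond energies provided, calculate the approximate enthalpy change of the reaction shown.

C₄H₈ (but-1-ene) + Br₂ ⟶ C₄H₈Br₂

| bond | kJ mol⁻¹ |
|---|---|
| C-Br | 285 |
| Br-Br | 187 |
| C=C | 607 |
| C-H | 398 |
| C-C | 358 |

Bonds broken (reactants):
  Br-Br: 1 × 187 = 187
  C-C: 2 × 358 = 716
  C-H: 8 × 398 = 3184
  C=C: 1 × 607 = 607
  Σ(broken) = 4694 kJ
Bonds formed (products):
  C-Br: 2 × 285 = 570
  C-C: 3 × 358 = 1074
  C-H: 8 × 398 = 3184
  Σ(formed) = 4828 kJ
ΔH = Σ(broken) − Σ(formed) = 4694 − 4828 = −134 kJ

ΔH ≈ −134 kJ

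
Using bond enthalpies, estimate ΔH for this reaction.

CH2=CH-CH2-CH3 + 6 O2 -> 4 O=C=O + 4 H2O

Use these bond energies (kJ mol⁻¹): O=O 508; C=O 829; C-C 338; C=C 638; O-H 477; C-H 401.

ΔH ≈ −2878 kJ

Bonds broken (reactants):
  C-C: 2 × 338 = 676
  C-H: 8 × 401 = 3208
  C=C: 1 × 638 = 638
  O=O: 6 × 508 = 3048
  Σ(broken) = 7570 kJ
Bonds formed (products):
  C=O: 8 × 829 = 6632
  O-H: 8 × 477 = 3816
  Σ(formed) = 10448 kJ
ΔH = Σ(broken) − Σ(formed) = 7570 − 10448 = −2878 kJ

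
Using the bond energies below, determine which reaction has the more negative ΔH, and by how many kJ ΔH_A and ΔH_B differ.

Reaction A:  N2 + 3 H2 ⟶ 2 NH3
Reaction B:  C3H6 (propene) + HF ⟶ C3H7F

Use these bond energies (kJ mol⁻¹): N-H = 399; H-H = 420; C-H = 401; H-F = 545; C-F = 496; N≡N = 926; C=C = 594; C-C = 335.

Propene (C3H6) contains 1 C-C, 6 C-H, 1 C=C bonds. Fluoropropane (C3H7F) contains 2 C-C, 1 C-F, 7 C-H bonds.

Reaction A:
  Bonds broken (reactants):
    H-H: 3 × 420 = 1260
    N≡N: 1 × 926 = 926
    Σ(broken) = 2186 kJ
  Bonds formed (products):
    N-H: 6 × 399 = 2394
    Σ(formed) = 2394 kJ
  ΔH_A = 2186 − 2394 = −208 kJ
Reaction B:
  Bonds broken (reactants):
    C-C: 1 × 335 = 335
    C-H: 6 × 401 = 2406
    C=C: 1 × 594 = 594
    H-F: 1 × 545 = 545
    Σ(broken) = 3880 kJ
  Bonds formed (products):
    C-C: 2 × 335 = 670
    C-F: 1 × 496 = 496
    C-H: 7 × 401 = 2807
    Σ(formed) = 3973 kJ
  ΔH_B = 3880 − 3973 = −93 kJ
ΔH_A − ΔH_B = −115 kJ, so reaction A has the more negative ΔH; |ΔH_A − ΔH_B| = 115 kJ.

Reaction A, by 115 kJ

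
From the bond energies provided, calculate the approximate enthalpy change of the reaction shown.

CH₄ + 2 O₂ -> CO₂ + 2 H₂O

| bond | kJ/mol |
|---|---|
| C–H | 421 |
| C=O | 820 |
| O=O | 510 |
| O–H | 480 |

ΔH ≈ −856 kJ

Bonds broken (reactants):
  C–H: 4 × 421 = 1684
  O=O: 2 × 510 = 1020
  Σ(broken) = 2704 kJ
Bonds formed (products):
  C=O: 2 × 820 = 1640
  O–H: 4 × 480 = 1920
  Σ(formed) = 3560 kJ
ΔH = Σ(broken) − Σ(formed) = 2704 − 3560 = −856 kJ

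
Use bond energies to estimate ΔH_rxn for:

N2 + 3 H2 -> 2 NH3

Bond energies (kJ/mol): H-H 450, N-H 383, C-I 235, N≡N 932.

Bonds broken (reactants):
  H-H: 3 × 450 = 1350
  N≡N: 1 × 932 = 932
  Σ(broken) = 2282 kJ
Bonds formed (products):
  N-H: 6 × 383 = 2298
  Σ(formed) = 2298 kJ
ΔH = Σ(broken) − Σ(formed) = 2282 − 2298 = −16 kJ

ΔH ≈ −16 kJ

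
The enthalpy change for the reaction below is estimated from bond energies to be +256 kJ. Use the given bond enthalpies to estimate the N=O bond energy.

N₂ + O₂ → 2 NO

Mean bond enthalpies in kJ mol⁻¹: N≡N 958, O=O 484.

Let D be the N=O bond energy.
Σ(broken) = 1×958 + 1×484 = 1442
Σ(formed) = 2×D = 2D
ΔH = Σ(broken) − Σ(formed) = (1442) − (2D) = +1442 − 2D
Setting this equal to +256 kJ gives 2D = 1186, so D = 593 kJ/mol.

D(N=O) ≈ 593 kJ/mol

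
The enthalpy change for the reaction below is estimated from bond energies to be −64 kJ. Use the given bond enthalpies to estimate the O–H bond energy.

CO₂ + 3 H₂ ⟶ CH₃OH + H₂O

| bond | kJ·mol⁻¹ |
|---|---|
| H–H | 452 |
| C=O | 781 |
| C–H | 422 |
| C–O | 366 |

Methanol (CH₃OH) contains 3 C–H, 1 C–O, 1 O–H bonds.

D(O–H) ≈ 450 kJ/mol

Let D be the O–H bond energy.
Σ(broken) = 2×781 + 3×452 = 2918
Σ(formed) = 3×422 + 1×366 + 3×D = 1632 + 3D
ΔH = Σ(broken) − Σ(formed) = (2918) − (1632 + 3D) = +1286 − 3D
Setting this equal to −64 kJ gives 3D = 1350, so D = 450 kJ/mol.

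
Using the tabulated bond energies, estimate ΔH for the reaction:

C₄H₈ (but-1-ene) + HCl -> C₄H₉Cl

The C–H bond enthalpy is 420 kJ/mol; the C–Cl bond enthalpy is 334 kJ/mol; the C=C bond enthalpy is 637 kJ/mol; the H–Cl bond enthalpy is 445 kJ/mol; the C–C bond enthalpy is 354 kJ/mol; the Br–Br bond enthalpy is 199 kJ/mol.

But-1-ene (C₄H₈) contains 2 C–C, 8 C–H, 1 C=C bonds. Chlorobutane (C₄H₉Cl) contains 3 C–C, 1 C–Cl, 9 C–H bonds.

ΔH ≈ −26 kJ

Bonds broken (reactants):
  C–C: 2 × 354 = 708
  C–H: 8 × 420 = 3360
  C=C: 1 × 637 = 637
  H–Cl: 1 × 445 = 445
  Σ(broken) = 5150 kJ
Bonds formed (products):
  C–C: 3 × 354 = 1062
  C–Cl: 1 × 334 = 334
  C–H: 9 × 420 = 3780
  Σ(formed) = 5176 kJ
ΔH = Σ(broken) − Σ(formed) = 5150 − 5176 = −26 kJ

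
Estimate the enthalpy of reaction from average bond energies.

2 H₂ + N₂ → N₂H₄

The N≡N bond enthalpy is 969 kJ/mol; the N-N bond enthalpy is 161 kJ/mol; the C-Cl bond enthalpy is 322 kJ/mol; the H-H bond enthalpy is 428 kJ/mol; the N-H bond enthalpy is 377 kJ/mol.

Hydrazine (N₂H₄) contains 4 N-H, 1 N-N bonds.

ΔH ≈ +156 kJ

Bonds broken (reactants):
  H-H: 2 × 428 = 856
  N≡N: 1 × 969 = 969
  Σ(broken) = 1825 kJ
Bonds formed (products):
  N-H: 4 × 377 = 1508
  N-N: 1 × 161 = 161
  Σ(formed) = 1669 kJ
ΔH = Σ(broken) − Σ(formed) = 1825 − 1669 = +156 kJ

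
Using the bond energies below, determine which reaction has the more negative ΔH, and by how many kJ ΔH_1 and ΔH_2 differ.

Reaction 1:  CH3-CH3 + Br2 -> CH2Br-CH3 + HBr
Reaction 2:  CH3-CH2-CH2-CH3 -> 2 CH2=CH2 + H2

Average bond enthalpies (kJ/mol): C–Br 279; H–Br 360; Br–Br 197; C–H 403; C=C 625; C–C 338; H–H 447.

Reaction 1:
  Bonds broken (reactants):
    Br–Br: 1 × 197 = 197
    C–C: 1 × 338 = 338
    C–H: 6 × 403 = 2418
    Σ(broken) = 2953 kJ
  Bonds formed (products):
    C–Br: 1 × 279 = 279
    C–C: 1 × 338 = 338
    C–H: 5 × 403 = 2015
    H–Br: 1 × 360 = 360
    Σ(formed) = 2992 kJ
  ΔH_1 = 2953 − 2992 = −39 kJ
Reaction 2:
  Bonds broken (reactants):
    C–C: 3 × 338 = 1014
    C–H: 10 × 403 = 4030
    Σ(broken) = 5044 kJ
  Bonds formed (products):
    C–H: 8 × 403 = 3224
    C=C: 2 × 625 = 1250
    H–H: 1 × 447 = 447
    Σ(formed) = 4921 kJ
  ΔH_2 = 5044 − 4921 = +123 kJ
ΔH_1 − ΔH_2 = −162 kJ, so reaction 1 has the more negative ΔH; |ΔH_1 − ΔH_2| = 162 kJ.

Reaction 1, by 162 kJ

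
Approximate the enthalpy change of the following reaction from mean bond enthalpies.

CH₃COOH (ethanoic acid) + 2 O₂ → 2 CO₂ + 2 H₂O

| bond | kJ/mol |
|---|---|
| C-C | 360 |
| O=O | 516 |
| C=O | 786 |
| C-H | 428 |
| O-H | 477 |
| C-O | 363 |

ΔH ≈ −750 kJ

Bonds broken (reactants):
  C-C: 1 × 360 = 360
  C-H: 3 × 428 = 1284
  C-O: 1 × 363 = 363
  C=O: 1 × 786 = 786
  O-H: 1 × 477 = 477
  O=O: 2 × 516 = 1032
  Σ(broken) = 4302 kJ
Bonds formed (products):
  C=O: 4 × 786 = 3144
  O-H: 4 × 477 = 1908
  Σ(formed) = 5052 kJ
ΔH = Σ(broken) − Σ(formed) = 4302 − 5052 = −750 kJ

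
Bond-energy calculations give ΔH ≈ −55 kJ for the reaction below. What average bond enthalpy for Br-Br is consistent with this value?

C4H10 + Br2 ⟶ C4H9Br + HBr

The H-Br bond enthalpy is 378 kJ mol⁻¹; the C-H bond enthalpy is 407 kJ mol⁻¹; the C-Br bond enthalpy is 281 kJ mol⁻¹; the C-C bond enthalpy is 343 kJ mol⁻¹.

Let D be the Br-Br bond energy.
Σ(broken) = 1×D + 3×343 + 10×407 = 5099 + D
Σ(formed) = 1×281 + 3×343 + 9×407 + 1×378 = 5351
ΔH = Σ(broken) − Σ(formed) = (5099 + D) − (5351) = −252 + D
Setting this equal to −55 kJ gives D = 197 kJ/mol.

D(Br-Br) ≈ 197 kJ/mol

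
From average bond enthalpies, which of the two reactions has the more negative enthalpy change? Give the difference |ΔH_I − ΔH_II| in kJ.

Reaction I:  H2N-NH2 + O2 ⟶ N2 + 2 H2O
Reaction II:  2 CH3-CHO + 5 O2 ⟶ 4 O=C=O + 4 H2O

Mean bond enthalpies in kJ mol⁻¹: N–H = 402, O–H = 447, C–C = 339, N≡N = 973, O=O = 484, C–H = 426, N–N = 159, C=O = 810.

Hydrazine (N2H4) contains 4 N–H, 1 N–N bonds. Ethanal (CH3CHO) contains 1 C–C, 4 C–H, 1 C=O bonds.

Reaction II, by 1420 kJ

Reaction I:
  Bonds broken (reactants):
    N–H: 4 × 402 = 1608
    N–N: 1 × 159 = 159
    O=O: 1 × 484 = 484
    Σ(broken) = 2251 kJ
  Bonds formed (products):
    N≡N: 1 × 973 = 973
    O–H: 4 × 447 = 1788
    Σ(formed) = 2761 kJ
  ΔH_I = 2251 − 2761 = −510 kJ
Reaction II:
  Bonds broken (reactants):
    C–C: 2 × 339 = 678
    C–H: 8 × 426 = 3408
    C=O: 2 × 810 = 1620
    O=O: 5 × 484 = 2420
    Σ(broken) = 8126 kJ
  Bonds formed (products):
    C=O: 8 × 810 = 6480
    O–H: 8 × 447 = 3576
    Σ(formed) = 10056 kJ
  ΔH_II = 8126 − 10056 = −1930 kJ
ΔH_I − ΔH_II = +1420 kJ, so reaction II has the more negative ΔH; |ΔH_I − ΔH_II| = 1420 kJ.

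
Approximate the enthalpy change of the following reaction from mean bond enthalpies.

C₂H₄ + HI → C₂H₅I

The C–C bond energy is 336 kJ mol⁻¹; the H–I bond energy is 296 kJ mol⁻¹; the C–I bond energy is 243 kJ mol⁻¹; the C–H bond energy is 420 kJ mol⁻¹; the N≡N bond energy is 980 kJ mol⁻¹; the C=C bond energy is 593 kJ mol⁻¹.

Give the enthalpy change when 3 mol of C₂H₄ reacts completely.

ΔH = −330 kJ

Bonds broken (reactants):
  C–H: 4 × 420 = 1680
  C=C: 1 × 593 = 593
  H–I: 1 × 296 = 296
  Σ(broken) = 2569 kJ
Bonds formed (products):
  C–C: 1 × 336 = 336
  C–H: 5 × 420 = 2100
  C–I: 1 × 243 = 243
  Σ(formed) = 2679 kJ
ΔH = Σ(broken) − Σ(formed) = 2569 − 2679 = −110 kJ
For 3× the reaction as written: 3 × (−110) = −330 kJ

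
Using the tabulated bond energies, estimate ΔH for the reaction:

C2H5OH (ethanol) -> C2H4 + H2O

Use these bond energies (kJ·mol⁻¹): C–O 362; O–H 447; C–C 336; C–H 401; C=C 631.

Bonds broken (reactants):
  C–C: 1 × 336 = 336
  C–H: 5 × 401 = 2005
  C–O: 1 × 362 = 362
  O–H: 1 × 447 = 447
  Σ(broken) = 3150 kJ
Bonds formed (products):
  C–H: 4 × 401 = 1604
  C=C: 1 × 631 = 631
  O–H: 2 × 447 = 894
  Σ(formed) = 3129 kJ
ΔH = Σ(broken) − Σ(formed) = 3150 − 3129 = +21 kJ

ΔH ≈ +21 kJ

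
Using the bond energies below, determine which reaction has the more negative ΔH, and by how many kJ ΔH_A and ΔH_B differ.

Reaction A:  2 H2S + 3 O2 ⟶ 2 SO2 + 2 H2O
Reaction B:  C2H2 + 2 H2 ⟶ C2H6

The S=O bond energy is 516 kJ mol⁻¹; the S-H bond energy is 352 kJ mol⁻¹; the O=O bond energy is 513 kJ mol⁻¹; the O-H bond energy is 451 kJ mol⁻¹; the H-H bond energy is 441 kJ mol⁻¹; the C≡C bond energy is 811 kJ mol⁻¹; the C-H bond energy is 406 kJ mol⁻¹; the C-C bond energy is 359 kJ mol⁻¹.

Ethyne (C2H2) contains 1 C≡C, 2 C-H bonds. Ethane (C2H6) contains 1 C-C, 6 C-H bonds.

Reaction A, by 631 kJ

Reaction A:
  Bonds broken (reactants):
    O=O: 3 × 513 = 1539
    S-H: 4 × 352 = 1408
    Σ(broken) = 2947 kJ
  Bonds formed (products):
    O-H: 4 × 451 = 1804
    S=O: 4 × 516 = 2064
    Σ(formed) = 3868 kJ
  ΔH_A = 2947 − 3868 = −921 kJ
Reaction B:
  Bonds broken (reactants):
    C≡C: 1 × 811 = 811
    C-H: 2 × 406 = 812
    H-H: 2 × 441 = 882
    Σ(broken) = 2505 kJ
  Bonds formed (products):
    C-C: 1 × 359 = 359
    C-H: 6 × 406 = 2436
    Σ(formed) = 2795 kJ
  ΔH_B = 2505 − 2795 = −290 kJ
ΔH_A − ΔH_B = −631 kJ, so reaction A has the more negative ΔH; |ΔH_A − ΔH_B| = 631 kJ.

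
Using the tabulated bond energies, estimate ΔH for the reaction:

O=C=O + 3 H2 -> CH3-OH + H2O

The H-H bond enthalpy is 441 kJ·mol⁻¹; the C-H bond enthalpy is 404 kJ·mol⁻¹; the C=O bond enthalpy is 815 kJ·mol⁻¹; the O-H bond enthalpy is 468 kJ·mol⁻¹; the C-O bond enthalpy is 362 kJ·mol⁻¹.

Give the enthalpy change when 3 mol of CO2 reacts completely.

ΔH = −75 kJ

Bonds broken (reactants):
  C=O: 2 × 815 = 1630
  H-H: 3 × 441 = 1323
  Σ(broken) = 2953 kJ
Bonds formed (products):
  C-H: 3 × 404 = 1212
  C-O: 1 × 362 = 362
  O-H: 3 × 468 = 1404
  Σ(formed) = 2978 kJ
ΔH = Σ(broken) − Σ(formed) = 2953 − 2978 = −25 kJ
For 3× the reaction as written: 3 × (−25) = −75 kJ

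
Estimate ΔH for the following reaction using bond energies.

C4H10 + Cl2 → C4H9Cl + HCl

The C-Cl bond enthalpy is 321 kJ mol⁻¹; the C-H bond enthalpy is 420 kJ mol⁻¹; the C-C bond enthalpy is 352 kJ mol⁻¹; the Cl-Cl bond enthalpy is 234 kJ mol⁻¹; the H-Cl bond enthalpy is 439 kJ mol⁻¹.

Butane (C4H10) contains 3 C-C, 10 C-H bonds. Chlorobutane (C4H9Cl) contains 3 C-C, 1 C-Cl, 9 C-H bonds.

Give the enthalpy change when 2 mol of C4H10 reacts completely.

Bonds broken (reactants):
  C-C: 3 × 352 = 1056
  C-H: 10 × 420 = 4200
  Cl-Cl: 1 × 234 = 234
  Σ(broken) = 5490 kJ
Bonds formed (products):
  C-C: 3 × 352 = 1056
  C-Cl: 1 × 321 = 321
  C-H: 9 × 420 = 3780
  H-Cl: 1 × 439 = 439
  Σ(formed) = 5596 kJ
ΔH = Σ(broken) − Σ(formed) = 5490 − 5596 = −106 kJ
For 2× the reaction as written: 2 × (−106) = −212 kJ

ΔH = −212 kJ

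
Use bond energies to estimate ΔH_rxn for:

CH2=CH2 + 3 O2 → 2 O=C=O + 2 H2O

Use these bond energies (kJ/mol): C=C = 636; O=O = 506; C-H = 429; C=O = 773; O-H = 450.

Bonds broken (reactants):
  C-H: 4 × 429 = 1716
  C=C: 1 × 636 = 636
  O=O: 3 × 506 = 1518
  Σ(broken) = 3870 kJ
Bonds formed (products):
  C=O: 4 × 773 = 3092
  O-H: 4 × 450 = 1800
  Σ(formed) = 4892 kJ
ΔH = Σ(broken) − Σ(formed) = 3870 − 4892 = −1022 kJ

ΔH ≈ −1022 kJ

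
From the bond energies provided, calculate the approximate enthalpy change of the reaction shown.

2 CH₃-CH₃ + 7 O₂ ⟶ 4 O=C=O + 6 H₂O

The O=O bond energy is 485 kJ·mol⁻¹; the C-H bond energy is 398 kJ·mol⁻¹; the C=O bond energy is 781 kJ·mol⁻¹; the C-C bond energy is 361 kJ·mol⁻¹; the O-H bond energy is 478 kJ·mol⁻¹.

ΔH ≈ −3091 kJ

Bonds broken (reactants):
  C-C: 2 × 361 = 722
  C-H: 12 × 398 = 4776
  O=O: 7 × 485 = 3395
  Σ(broken) = 8893 kJ
Bonds formed (products):
  C=O: 8 × 781 = 6248
  O-H: 12 × 478 = 5736
  Σ(formed) = 11984 kJ
ΔH = Σ(broken) − Σ(formed) = 8893 − 11984 = −3091 kJ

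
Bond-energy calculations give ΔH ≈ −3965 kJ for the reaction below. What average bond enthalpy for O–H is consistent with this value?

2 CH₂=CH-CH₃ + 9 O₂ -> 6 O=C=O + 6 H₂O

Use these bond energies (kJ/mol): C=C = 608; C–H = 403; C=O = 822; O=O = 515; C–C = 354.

D(O–H) ≈ 458 kJ/mol

Let D be the O–H bond energy.
Σ(broken) = 2×354 + 12×403 + 2×608 + 9×515 = 11395
Σ(formed) = 12×822 + 12×D = 9864 + 12D
ΔH = Σ(broken) − Σ(formed) = (11395) − (9864 + 12D) = +1531 − 12D
Setting this equal to −3965 kJ gives 12D = 5496, so D = 458 kJ/mol.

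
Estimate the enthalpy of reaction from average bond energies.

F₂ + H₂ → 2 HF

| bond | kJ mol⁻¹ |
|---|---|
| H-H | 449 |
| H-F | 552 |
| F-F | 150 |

Bonds broken (reactants):
  F-F: 1 × 150 = 150
  H-H: 1 × 449 = 449
  Σ(broken) = 599 kJ
Bonds formed (products):
  H-F: 2 × 552 = 1104
  Σ(formed) = 1104 kJ
ΔH = Σ(broken) − Σ(formed) = 599 − 1104 = −505 kJ

ΔH ≈ −505 kJ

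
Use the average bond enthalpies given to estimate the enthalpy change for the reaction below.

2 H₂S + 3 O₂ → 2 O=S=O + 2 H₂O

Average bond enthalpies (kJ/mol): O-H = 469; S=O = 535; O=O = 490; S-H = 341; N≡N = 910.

Bonds broken (reactants):
  O=O: 3 × 490 = 1470
  S-H: 4 × 341 = 1364
  Σ(broken) = 2834 kJ
Bonds formed (products):
  O-H: 4 × 469 = 1876
  S=O: 4 × 535 = 2140
  Σ(formed) = 4016 kJ
ΔH = Σ(broken) − Σ(formed) = 2834 − 4016 = −1182 kJ

ΔH ≈ −1182 kJ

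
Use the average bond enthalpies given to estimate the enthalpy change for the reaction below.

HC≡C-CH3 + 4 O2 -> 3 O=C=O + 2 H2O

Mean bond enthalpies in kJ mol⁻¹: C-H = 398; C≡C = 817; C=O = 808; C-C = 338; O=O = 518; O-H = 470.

Bonds broken (reactants):
  C≡C: 1 × 817 = 817
  C-C: 1 × 338 = 338
  C-H: 4 × 398 = 1592
  O=O: 4 × 518 = 2072
  Σ(broken) = 4819 kJ
Bonds formed (products):
  C=O: 6 × 808 = 4848
  O-H: 4 × 470 = 1880
  Σ(formed) = 6728 kJ
ΔH = Σ(broken) − Σ(formed) = 4819 − 6728 = −1909 kJ

ΔH ≈ −1909 kJ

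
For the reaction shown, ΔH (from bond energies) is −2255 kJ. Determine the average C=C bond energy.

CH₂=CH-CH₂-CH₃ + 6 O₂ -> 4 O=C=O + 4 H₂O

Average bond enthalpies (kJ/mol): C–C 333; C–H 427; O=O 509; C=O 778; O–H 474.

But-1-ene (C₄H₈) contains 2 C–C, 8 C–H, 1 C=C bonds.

D(C=C) ≈ 625 kJ/mol

Let D be the C=C bond energy.
Σ(broken) = 2×333 + 8×427 + 1×D + 6×509 = 7136 + D
Σ(formed) = 8×778 + 8×474 = 10016
ΔH = Σ(broken) − Σ(formed) = (7136 + D) − (10016) = −2880 + D
Setting this equal to −2255 kJ gives D = 625 kJ/mol.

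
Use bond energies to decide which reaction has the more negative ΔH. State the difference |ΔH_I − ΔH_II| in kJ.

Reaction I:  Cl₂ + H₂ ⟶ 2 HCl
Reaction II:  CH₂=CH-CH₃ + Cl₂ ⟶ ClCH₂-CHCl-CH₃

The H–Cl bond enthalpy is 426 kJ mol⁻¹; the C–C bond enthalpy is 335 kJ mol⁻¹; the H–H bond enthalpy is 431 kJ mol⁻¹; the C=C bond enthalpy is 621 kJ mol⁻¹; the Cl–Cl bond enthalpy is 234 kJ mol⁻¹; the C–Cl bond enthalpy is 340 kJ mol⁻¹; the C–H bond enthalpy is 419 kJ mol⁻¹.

Reaction I, by 27 kJ

Reaction I:
  Bonds broken (reactants):
    Cl–Cl: 1 × 234 = 234
    H–H: 1 × 431 = 431
    Σ(broken) = 665 kJ
  Bonds formed (products):
    H–Cl: 2 × 426 = 852
    Σ(formed) = 852 kJ
  ΔH_I = 665 − 852 = −187 kJ
Reaction II:
  Bonds broken (reactants):
    C–C: 1 × 335 = 335
    C–H: 6 × 419 = 2514
    C=C: 1 × 621 = 621
    Cl–Cl: 1 × 234 = 234
    Σ(broken) = 3704 kJ
  Bonds formed (products):
    C–C: 2 × 335 = 670
    C–Cl: 2 × 340 = 680
    C–H: 6 × 419 = 2514
    Σ(formed) = 3864 kJ
  ΔH_II = 3704 − 3864 = −160 kJ
ΔH_I − ΔH_II = −27 kJ, so reaction I has the more negative ΔH; |ΔH_I − ΔH_II| = 27 kJ.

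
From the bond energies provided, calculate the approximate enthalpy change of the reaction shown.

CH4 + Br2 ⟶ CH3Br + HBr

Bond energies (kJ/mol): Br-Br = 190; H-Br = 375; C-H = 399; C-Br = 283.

Bonds broken (reactants):
  Br-Br: 1 × 190 = 190
  C-H: 4 × 399 = 1596
  Σ(broken) = 1786 kJ
Bonds formed (products):
  C-Br: 1 × 283 = 283
  C-H: 3 × 399 = 1197
  H-Br: 1 × 375 = 375
  Σ(formed) = 1855 kJ
ΔH = Σ(broken) − Σ(formed) = 1786 − 1855 = −69 kJ

ΔH ≈ −69 kJ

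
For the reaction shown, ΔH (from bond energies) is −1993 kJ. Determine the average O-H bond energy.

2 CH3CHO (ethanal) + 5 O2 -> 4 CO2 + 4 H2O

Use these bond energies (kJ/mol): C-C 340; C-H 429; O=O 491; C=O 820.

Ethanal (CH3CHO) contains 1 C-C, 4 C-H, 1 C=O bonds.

D(O-H) ≈ 455 kJ/mol

Let D be the O-H bond energy.
Σ(broken) = 2×340 + 8×429 + 2×820 + 5×491 = 8207
Σ(formed) = 8×820 + 8×D = 6560 + 8D
ΔH = Σ(broken) − Σ(formed) = (8207) − (6560 + 8D) = +1647 − 8D
Setting this equal to −1993 kJ gives 8D = 3640, so D = 455 kJ/mol.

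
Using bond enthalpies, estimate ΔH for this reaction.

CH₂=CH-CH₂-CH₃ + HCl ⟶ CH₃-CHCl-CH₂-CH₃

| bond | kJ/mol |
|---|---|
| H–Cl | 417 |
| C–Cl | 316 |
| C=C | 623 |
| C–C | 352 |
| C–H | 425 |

Bonds broken (reactants):
  C–C: 2 × 352 = 704
  C–H: 8 × 425 = 3400
  C=C: 1 × 623 = 623
  H–Cl: 1 × 417 = 417
  Σ(broken) = 5144 kJ
Bonds formed (products):
  C–C: 3 × 352 = 1056
  C–Cl: 1 × 316 = 316
  C–H: 9 × 425 = 3825
  Σ(formed) = 5197 kJ
ΔH = Σ(broken) − Σ(formed) = 5144 − 5197 = −53 kJ

ΔH ≈ −53 kJ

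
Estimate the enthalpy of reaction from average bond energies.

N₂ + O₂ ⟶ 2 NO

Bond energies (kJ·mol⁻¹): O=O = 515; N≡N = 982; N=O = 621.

ΔH ≈ +255 kJ

Bonds broken (reactants):
  N≡N: 1 × 982 = 982
  O=O: 1 × 515 = 515
  Σ(broken) = 1497 kJ
Bonds formed (products):
  N=O: 2 × 621 = 1242
  Σ(formed) = 1242 kJ
ΔH = Σ(broken) − Σ(formed) = 1497 − 1242 = +255 kJ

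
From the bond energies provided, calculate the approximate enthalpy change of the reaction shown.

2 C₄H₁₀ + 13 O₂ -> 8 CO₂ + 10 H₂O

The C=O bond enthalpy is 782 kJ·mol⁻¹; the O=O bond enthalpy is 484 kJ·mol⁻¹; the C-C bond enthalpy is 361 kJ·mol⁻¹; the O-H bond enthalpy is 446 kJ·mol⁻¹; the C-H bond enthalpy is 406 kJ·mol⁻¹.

Bonds broken (reactants):
  C-C: 6 × 361 = 2166
  C-H: 20 × 406 = 8120
  O=O: 13 × 484 = 6292
  Σ(broken) = 16578 kJ
Bonds formed (products):
  C=O: 16 × 782 = 12512
  O-H: 20 × 446 = 8920
  Σ(formed) = 21432 kJ
ΔH = Σ(broken) − Σ(formed) = 16578 − 21432 = −4854 kJ

ΔH ≈ −4854 kJ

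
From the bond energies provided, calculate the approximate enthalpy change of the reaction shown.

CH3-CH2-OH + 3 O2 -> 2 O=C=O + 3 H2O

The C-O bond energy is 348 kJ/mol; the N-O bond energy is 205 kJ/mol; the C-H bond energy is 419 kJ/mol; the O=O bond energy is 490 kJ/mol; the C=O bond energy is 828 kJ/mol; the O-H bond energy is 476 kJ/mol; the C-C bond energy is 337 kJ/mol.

ΔH ≈ −1442 kJ

Bonds broken (reactants):
  C-C: 1 × 337 = 337
  C-H: 5 × 419 = 2095
  C-O: 1 × 348 = 348
  O-H: 1 × 476 = 476
  O=O: 3 × 490 = 1470
  Σ(broken) = 4726 kJ
Bonds formed (products):
  C=O: 4 × 828 = 3312
  O-H: 6 × 476 = 2856
  Σ(formed) = 6168 kJ
ΔH = Σ(broken) − Σ(formed) = 4726 − 6168 = −1442 kJ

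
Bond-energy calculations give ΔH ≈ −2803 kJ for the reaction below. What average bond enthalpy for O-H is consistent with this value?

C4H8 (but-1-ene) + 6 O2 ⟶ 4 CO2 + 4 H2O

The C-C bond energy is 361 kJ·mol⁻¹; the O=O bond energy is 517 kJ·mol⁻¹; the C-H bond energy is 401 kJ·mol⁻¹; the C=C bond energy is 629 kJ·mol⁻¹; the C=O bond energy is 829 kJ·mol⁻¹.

D(O-H) ≈ 479 kJ/mol

Let D be the O-H bond energy.
Σ(broken) = 2×361 + 8×401 + 1×629 + 6×517 = 7661
Σ(formed) = 8×829 + 8×D = 6632 + 8D
ΔH = Σ(broken) − Σ(formed) = (7661) − (6632 + 8D) = +1029 − 8D
Setting this equal to −2803 kJ gives 8D = 3832, so D = 479 kJ/mol.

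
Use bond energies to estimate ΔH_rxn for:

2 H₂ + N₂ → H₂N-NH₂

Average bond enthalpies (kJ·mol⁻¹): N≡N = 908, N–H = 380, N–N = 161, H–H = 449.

ΔH ≈ +125 kJ

Bonds broken (reactants):
  H–H: 2 × 449 = 898
  N≡N: 1 × 908 = 908
  Σ(broken) = 1806 kJ
Bonds formed (products):
  N–H: 4 × 380 = 1520
  N–N: 1 × 161 = 161
  Σ(formed) = 1681 kJ
ΔH = Σ(broken) − Σ(formed) = 1806 − 1681 = +125 kJ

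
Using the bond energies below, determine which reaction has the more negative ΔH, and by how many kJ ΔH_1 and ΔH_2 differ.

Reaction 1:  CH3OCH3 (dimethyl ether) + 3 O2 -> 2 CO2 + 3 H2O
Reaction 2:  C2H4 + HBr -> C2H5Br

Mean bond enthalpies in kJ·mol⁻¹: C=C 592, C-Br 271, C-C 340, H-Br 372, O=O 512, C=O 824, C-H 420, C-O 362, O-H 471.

Reaction 1:
  Bonds broken (reactants):
    C-H: 6 × 420 = 2520
    C-O: 2 × 362 = 724
    O=O: 3 × 512 = 1536
    Σ(broken) = 4780 kJ
  Bonds formed (products):
    C=O: 4 × 824 = 3296
    O-H: 6 × 471 = 2826
    Σ(formed) = 6122 kJ
  ΔH_1 = 4780 − 6122 = −1342 kJ
Reaction 2:
  Bonds broken (reactants):
    C-H: 4 × 420 = 1680
    C=C: 1 × 592 = 592
    H-Br: 1 × 372 = 372
    Σ(broken) = 2644 kJ
  Bonds formed (products):
    C-Br: 1 × 271 = 271
    C-C: 1 × 340 = 340
    C-H: 5 × 420 = 2100
    Σ(formed) = 2711 kJ
  ΔH_2 = 2644 − 2711 = −67 kJ
ΔH_1 − ΔH_2 = −1275 kJ, so reaction 1 has the more negative ΔH; |ΔH_1 − ΔH_2| = 1275 kJ.

Reaction 1, by 1275 kJ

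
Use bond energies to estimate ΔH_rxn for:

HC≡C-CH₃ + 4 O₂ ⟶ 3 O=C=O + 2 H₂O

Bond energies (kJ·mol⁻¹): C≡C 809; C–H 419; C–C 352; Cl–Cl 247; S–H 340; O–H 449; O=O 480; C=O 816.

Bonds broken (reactants):
  C≡C: 1 × 809 = 809
  C–C: 1 × 352 = 352
  C–H: 4 × 419 = 1676
  O=O: 4 × 480 = 1920
  Σ(broken) = 4757 kJ
Bonds formed (products):
  C=O: 6 × 816 = 4896
  O–H: 4 × 449 = 1796
  Σ(formed) = 6692 kJ
ΔH = Σ(broken) − Σ(formed) = 4757 − 6692 = −1935 kJ

ΔH ≈ −1935 kJ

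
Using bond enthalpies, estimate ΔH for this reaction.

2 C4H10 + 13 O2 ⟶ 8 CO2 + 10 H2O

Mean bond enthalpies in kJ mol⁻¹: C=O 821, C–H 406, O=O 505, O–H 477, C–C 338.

ΔH ≈ −5963 kJ

Bonds broken (reactants):
  C–C: 6 × 338 = 2028
  C–H: 20 × 406 = 8120
  O=O: 13 × 505 = 6565
  Σ(broken) = 16713 kJ
Bonds formed (products):
  C=O: 16 × 821 = 13136
  O–H: 20 × 477 = 9540
  Σ(formed) = 22676 kJ
ΔH = Σ(broken) − Σ(formed) = 16713 − 22676 = −5963 kJ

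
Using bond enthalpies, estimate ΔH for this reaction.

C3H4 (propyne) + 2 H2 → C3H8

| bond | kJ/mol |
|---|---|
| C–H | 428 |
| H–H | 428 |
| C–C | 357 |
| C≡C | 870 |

ΔH ≈ −343 kJ

Bonds broken (reactants):
  C≡C: 1 × 870 = 870
  C–C: 1 × 357 = 357
  C–H: 4 × 428 = 1712
  H–H: 2 × 428 = 856
  Σ(broken) = 3795 kJ
Bonds formed (products):
  C–C: 2 × 357 = 714
  C–H: 8 × 428 = 3424
  Σ(formed) = 4138 kJ
ΔH = Σ(broken) − Σ(formed) = 3795 − 4138 = −343 kJ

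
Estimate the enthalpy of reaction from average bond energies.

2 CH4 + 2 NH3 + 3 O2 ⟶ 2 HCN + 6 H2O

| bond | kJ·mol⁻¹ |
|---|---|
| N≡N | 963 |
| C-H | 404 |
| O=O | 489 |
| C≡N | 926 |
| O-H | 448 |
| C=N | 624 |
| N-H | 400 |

ΔH ≈ −937 kJ

Bonds broken (reactants):
  C-H: 8 × 404 = 3232
  N-H: 6 × 400 = 2400
  O=O: 3 × 489 = 1467
  Σ(broken) = 7099 kJ
Bonds formed (products):
  C≡N: 2 × 926 = 1852
  C-H: 2 × 404 = 808
  O-H: 12 × 448 = 5376
  Σ(formed) = 8036 kJ
ΔH = Σ(broken) − Σ(formed) = 7099 − 8036 = −937 kJ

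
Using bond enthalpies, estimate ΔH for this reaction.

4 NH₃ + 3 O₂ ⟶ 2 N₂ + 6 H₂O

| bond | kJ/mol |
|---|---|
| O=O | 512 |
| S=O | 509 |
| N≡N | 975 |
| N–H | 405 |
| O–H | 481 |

ΔH ≈ −1326 kJ

Bonds broken (reactants):
  N–H: 12 × 405 = 4860
  O=O: 3 × 512 = 1536
  Σ(broken) = 6396 kJ
Bonds formed (products):
  N≡N: 2 × 975 = 1950
  O–H: 12 × 481 = 5772
  Σ(formed) = 7722 kJ
ΔH = Σ(broken) − Σ(formed) = 6396 − 7722 = −1326 kJ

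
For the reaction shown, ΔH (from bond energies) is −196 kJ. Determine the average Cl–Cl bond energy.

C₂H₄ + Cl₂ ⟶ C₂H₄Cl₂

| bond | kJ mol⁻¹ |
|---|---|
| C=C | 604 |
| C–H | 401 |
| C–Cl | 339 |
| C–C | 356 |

D(Cl–Cl) ≈ 234 kJ/mol

Let D be the Cl–Cl bond energy.
Σ(broken) = 4×401 + 1×604 + 1×D = 2208 + D
Σ(formed) = 1×356 + 2×339 + 4×401 = 2638
ΔH = Σ(broken) − Σ(formed) = (2208 + D) − (2638) = −430 + D
Setting this equal to −196 kJ gives D = 234 kJ/mol.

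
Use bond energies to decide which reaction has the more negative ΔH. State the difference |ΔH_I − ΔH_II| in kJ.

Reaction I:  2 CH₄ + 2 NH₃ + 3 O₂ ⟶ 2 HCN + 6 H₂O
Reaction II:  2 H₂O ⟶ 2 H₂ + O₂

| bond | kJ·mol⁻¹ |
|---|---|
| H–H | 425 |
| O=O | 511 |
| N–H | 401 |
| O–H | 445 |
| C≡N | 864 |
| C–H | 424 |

Reaction I:
  Bonds broken (reactants):
    C–H: 8 × 424 = 3392
    N–H: 6 × 401 = 2406
    O=O: 3 × 511 = 1533
    Σ(broken) = 7331 kJ
  Bonds formed (products):
    C≡N: 2 × 864 = 1728
    C–H: 2 × 424 = 848
    O–H: 12 × 445 = 5340
    Σ(formed) = 7916 kJ
  ΔH_I = 7331 − 7916 = −585 kJ
Reaction II:
  Bonds broken (reactants):
    O–H: 4 × 445 = 1780
    Σ(broken) = 1780 kJ
  Bonds formed (products):
    H–H: 2 × 425 = 850
    O=O: 1 × 511 = 511
    Σ(formed) = 1361 kJ
  ΔH_II = 1780 − 1361 = +419 kJ
ΔH_I − ΔH_II = −1004 kJ, so reaction I has the more negative ΔH; |ΔH_I − ΔH_II| = 1004 kJ.

Reaction I, by 1004 kJ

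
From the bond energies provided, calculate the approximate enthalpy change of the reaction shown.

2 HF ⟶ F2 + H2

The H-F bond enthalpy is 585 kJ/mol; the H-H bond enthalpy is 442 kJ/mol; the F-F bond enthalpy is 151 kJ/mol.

ΔH ≈ +577 kJ

Bonds broken (reactants):
  H-F: 2 × 585 = 1170
  Σ(broken) = 1170 kJ
Bonds formed (products):
  F-F: 1 × 151 = 151
  H-H: 1 × 442 = 442
  Σ(formed) = 593 kJ
ΔH = Σ(broken) − Σ(formed) = 1170 − 593 = +577 kJ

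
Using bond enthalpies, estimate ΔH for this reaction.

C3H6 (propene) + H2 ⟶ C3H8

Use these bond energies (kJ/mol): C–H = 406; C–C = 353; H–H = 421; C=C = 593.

Bonds broken (reactants):
  C–C: 1 × 353 = 353
  C–H: 6 × 406 = 2436
  C=C: 1 × 593 = 593
  H–H: 1 × 421 = 421
  Σ(broken) = 3803 kJ
Bonds formed (products):
  C–C: 2 × 353 = 706
  C–H: 8 × 406 = 3248
  Σ(formed) = 3954 kJ
ΔH = Σ(broken) − Σ(formed) = 3803 − 3954 = −151 kJ

ΔH ≈ −151 kJ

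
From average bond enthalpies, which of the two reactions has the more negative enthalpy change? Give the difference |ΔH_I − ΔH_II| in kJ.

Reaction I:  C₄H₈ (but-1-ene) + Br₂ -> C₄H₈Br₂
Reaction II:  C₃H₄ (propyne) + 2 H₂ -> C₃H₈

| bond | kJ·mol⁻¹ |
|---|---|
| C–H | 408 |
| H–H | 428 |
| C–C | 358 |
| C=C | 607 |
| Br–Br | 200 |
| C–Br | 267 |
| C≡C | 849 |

Reaction II, by 200 kJ

Reaction I:
  Bonds broken (reactants):
    Br–Br: 1 × 200 = 200
    C–C: 2 × 358 = 716
    C–H: 8 × 408 = 3264
    C=C: 1 × 607 = 607
    Σ(broken) = 4787 kJ
  Bonds formed (products):
    C–Br: 2 × 267 = 534
    C–C: 3 × 358 = 1074
    C–H: 8 × 408 = 3264
    Σ(formed) = 4872 kJ
  ΔH_I = 4787 − 4872 = −85 kJ
Reaction II:
  Bonds broken (reactants):
    C≡C: 1 × 849 = 849
    C–C: 1 × 358 = 358
    C–H: 4 × 408 = 1632
    H–H: 2 × 428 = 856
    Σ(broken) = 3695 kJ
  Bonds formed (products):
    C–C: 2 × 358 = 716
    C–H: 8 × 408 = 3264
    Σ(formed) = 3980 kJ
  ΔH_II = 3695 − 3980 = −285 kJ
ΔH_I − ΔH_II = +200 kJ, so reaction II has the more negative ΔH; |ΔH_I − ΔH_II| = 200 kJ.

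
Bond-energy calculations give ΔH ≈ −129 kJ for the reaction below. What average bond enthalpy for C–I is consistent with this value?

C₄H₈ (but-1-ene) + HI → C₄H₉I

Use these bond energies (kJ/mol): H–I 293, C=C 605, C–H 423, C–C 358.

D(C–I) ≈ 246 kJ/mol

Let D be the C–I bond energy.
Σ(broken) = 2×358 + 8×423 + 1×605 + 1×293 = 4998
Σ(formed) = 3×358 + 9×423 + 1×D = 4881 + D
ΔH = Σ(broken) − Σ(formed) = (4998) − (4881 + D) = +117 − D
Setting this equal to −129 kJ gives D = 246 kJ/mol.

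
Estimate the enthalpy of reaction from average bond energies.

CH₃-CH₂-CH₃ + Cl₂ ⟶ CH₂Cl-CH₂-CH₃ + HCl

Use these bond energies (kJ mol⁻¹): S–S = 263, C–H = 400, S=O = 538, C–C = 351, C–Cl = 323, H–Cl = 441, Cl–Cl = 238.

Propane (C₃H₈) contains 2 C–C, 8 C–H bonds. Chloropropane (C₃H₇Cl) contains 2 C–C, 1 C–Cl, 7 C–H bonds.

Bonds broken (reactants):
  C–C: 2 × 351 = 702
  C–H: 8 × 400 = 3200
  Cl–Cl: 1 × 238 = 238
  Σ(broken) = 4140 kJ
Bonds formed (products):
  C–C: 2 × 351 = 702
  C–Cl: 1 × 323 = 323
  C–H: 7 × 400 = 2800
  H–Cl: 1 × 441 = 441
  Σ(formed) = 4266 kJ
ΔH = Σ(broken) − Σ(formed) = 4140 − 4266 = −126 kJ

ΔH ≈ −126 kJ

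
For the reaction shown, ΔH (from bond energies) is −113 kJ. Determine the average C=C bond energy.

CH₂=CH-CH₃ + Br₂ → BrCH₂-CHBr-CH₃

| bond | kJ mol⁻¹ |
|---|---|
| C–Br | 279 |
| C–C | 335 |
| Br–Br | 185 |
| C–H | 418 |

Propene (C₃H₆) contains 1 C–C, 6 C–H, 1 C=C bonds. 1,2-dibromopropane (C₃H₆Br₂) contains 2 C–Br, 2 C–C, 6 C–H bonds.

Let D be the C=C bond energy.
Σ(broken) = 1×185 + 1×335 + 6×418 + 1×D = 3028 + D
Σ(formed) = 2×279 + 2×335 + 6×418 = 3736
ΔH = Σ(broken) − Σ(formed) = (3028 + D) − (3736) = −708 + D
Setting this equal to −113 kJ gives D = 595 kJ/mol.

D(C=C) ≈ 595 kJ/mol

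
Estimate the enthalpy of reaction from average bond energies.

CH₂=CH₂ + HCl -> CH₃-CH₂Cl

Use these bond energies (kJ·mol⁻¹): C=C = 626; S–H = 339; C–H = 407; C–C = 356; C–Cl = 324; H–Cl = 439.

ΔH ≈ −22 kJ

Bonds broken (reactants):
  C–H: 4 × 407 = 1628
  C=C: 1 × 626 = 626
  H–Cl: 1 × 439 = 439
  Σ(broken) = 2693 kJ
Bonds formed (products):
  C–C: 1 × 356 = 356
  C–Cl: 1 × 324 = 324
  C–H: 5 × 407 = 2035
  Σ(formed) = 2715 kJ
ΔH = Σ(broken) − Σ(formed) = 2693 − 2715 = −22 kJ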